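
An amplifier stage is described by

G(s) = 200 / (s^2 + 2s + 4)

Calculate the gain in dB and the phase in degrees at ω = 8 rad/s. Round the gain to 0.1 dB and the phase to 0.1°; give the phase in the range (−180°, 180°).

At s = jω = j8:
quadratic: (j8)² + 2·j8 + 4 = -60 + j16 → |·| ≈ 62.097, ∠ ≈ 165.07°
|G| = 200 / 62.097 ≈ 3.2208
Gain = 20 log₁₀(3.2208) ≈ 10.16 dB
∠G = 0.00° − 165.07° = -165.07°

10.2 dB, -165.1°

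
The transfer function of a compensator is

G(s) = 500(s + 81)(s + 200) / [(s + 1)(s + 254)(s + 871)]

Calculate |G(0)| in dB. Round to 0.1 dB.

31.3 dB

G(0) = 500·81·200 / (1·254·871) ≈ 36.613
20 log₁₀(36.613) ≈ 31.27 dB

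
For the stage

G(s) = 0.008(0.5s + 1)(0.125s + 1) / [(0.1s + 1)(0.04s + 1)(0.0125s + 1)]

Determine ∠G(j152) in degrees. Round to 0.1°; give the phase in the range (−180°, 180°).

At ω = 152 rad/s:
zero (1 + j152·0.5) = 1 + j76 → |·| ≈ 76.007, ∠ ≈ 89.25°
zero (1 + j152·0.125) = 1 + j19 → |·| ≈ 19.026, ∠ ≈ 86.99°
pole (1 + j152·0.1) = 1 + j15.2 → |·| ≈ 15.233, ∠ ≈ 86.24°
pole (1 + j152·0.04) = 1 + j6.08 → |·| ≈ 6.1617, ∠ ≈ 80.66°
pole (1 + j152·0.0125) = 1 + j1.9 → |·| ≈ 2.1471, ∠ ≈ 62.24°
∠G = (89.25° + 86.99°) − (86.24° + 80.66° + 62.24°) = -52.90°

-52.9°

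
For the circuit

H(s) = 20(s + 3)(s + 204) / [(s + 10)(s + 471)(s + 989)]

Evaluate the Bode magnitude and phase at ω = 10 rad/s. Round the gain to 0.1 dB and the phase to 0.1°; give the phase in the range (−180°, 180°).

At s = jω = j10:
zero (s+3): 3 + j10 → |·| = √(3²+10²) = √109 ≈ 10.44, ∠ = arctan(10/3) ≈ 73.30°
zero (s+204): 204 + j10 → |·| = √(204²+10²) = √41716 ≈ 204.24, ∠ = arctan(10/204) ≈ 2.81°
pole (s+10): 10 + j10 → |·| = √(10²+10²) = √200 ≈ 14.142, ∠ = arctan(10/10) ≈ 45.00°
pole (s+471): 471 + j10 → |·| = √(471²+10²) = √221941 ≈ 471.11, ∠ = arctan(10/471) ≈ 1.22°
pole (s+989): 989 + j10 → |·| = √(989²+10²) = √978221 ≈ 989.05, ∠ = arctan(10/989) ≈ 0.58°
|H| = 20 · 2132.3 / 6.5895e+06 ≈ 0.0064718
Gain = 20 log₁₀(0.0064718) ≈ -43.78 dB
∠H = 76.11° − 46.80° = 29.31°

-43.8 dB, 29.3°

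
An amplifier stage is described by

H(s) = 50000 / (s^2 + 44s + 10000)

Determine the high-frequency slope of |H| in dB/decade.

-40 dB/decade

Each pole contributes −20 dB/decade at high frequency; each zero contributes +20 dB/decade.
Net: 0 zero(s) − 2 pole(s) → -40 dB/decade.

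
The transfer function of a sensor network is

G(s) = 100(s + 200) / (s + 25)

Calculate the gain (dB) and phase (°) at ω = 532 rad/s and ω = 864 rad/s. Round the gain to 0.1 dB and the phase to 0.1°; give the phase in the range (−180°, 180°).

ω = 532: 40.6 dB, -17.9°; ω = 864: 40.2 dB, -11.4°

At s = jω = j532:
zero (s+200): 200 + j532 → |·| = √(200²+532²) = √323024 ≈ 568.35, ∠ = arctan(532/200) ≈ 69.40°
pole (s+25): 25 + j532 → |·| = √(25²+532²) = √283649 ≈ 532.59, ∠ = arctan(532/25) ≈ 87.31°
|G| = 100 · 568.35 / 532.59 ≈ 106.71
Gain = 20 log₁₀(106.71) ≈ 40.56 dB
∠G = 69.40° − 87.31° = -17.91°

At s = jω = j864:
zero (s+200): 200 + j864 → |·| = √(200²+864²) = √786496 ≈ 886.85, ∠ = arctan(864/200) ≈ 76.97°
pole (s+25): 25 + j864 → |·| = √(25²+864²) = √747121 ≈ 864.36, ∠ = arctan(864/25) ≈ 88.34°
|G| = 100 · 886.85 / 864.36 ≈ 102.6
Gain = 20 log₁₀(102.6) ≈ 40.22 dB
∠G = 76.97° − 88.34° = -11.37°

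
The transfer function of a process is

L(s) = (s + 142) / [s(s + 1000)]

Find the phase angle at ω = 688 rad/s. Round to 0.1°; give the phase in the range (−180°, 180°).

-46.2°

At s = jω = j688:
zero (s+142): 142 + j688 → |·| = √(142²+688²) = √493508 ≈ 702.5, ∠ = arctan(688/142) ≈ 78.34°
pole (s+1000): 1000 + j688 → |·| = √(1000²+688²) = √1473344 ≈ 1213.8, ∠ = arctan(688/1000) ≈ 34.53°
pole at origin: |s| = 688, ∠ = 90.00° (in denominator)
∠L = 78.34° − 124.53° = -46.19°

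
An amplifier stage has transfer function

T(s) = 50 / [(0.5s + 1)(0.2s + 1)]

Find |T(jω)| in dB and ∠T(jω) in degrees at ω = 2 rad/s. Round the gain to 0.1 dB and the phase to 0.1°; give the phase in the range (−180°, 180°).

30.3 dB, -66.8°

At ω = 2 rad/s:
pole (1 + j2·0.5) = 1 + j1 → |·| ≈ 1.4142, ∠ ≈ 45.00°
pole (1 + j2·0.2) = 1 + j0.4 → |·| ≈ 1.077, ∠ ≈ 21.80°
|T| = 50 · 1 / (1.4142 · 1.077) ≈ 32.828
Gain = 20 log₁₀(32.828) ≈ 30.32 dB
∠T = (0°) − (45.00° + 21.80°) = -66.80°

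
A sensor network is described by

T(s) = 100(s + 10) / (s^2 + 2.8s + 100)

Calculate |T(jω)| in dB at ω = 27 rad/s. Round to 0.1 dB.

At s = jω = j27:
zero (s+10): 10 + j27 → |·| = √(10²+27²) = √829 ≈ 28.792, ∠ = arctan(27/10) ≈ 69.68°
quadratic: (j27)² + 2.8·j27 + 100 = -629 + j75.6 → |·| ≈ 633.53, ∠ ≈ 173.15°
|T| = 100 · 28.792 / 633.53 ≈ 4.5447
Gain = 20 log₁₀(4.5447) ≈ 13.15 dB

13.2 dB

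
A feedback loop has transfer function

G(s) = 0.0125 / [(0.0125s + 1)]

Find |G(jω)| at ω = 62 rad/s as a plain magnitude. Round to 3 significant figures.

0.00988

At ω = 62 rad/s:
pole (1 + j62·0.0125) = 1 + j0.775 → |·| ≈ 1.2652, ∠ ≈ 37.78°
|G| = 0.0125 · 1 / (1.2652) ≈ 0.0098799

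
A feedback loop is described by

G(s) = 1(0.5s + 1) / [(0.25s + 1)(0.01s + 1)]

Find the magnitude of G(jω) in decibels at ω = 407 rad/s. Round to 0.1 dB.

-6.4 dB

At ω = 407 rad/s:
zero (1 + j407·0.5) = 1 + j203.5 → |·| ≈ 203.5, ∠ ≈ 89.72°
pole (1 + j407·0.25) = 1 + j101.75 → |·| ≈ 101.75, ∠ ≈ 89.44°
pole (1 + j407·0.01) = 1 + j4.07 → |·| ≈ 4.191, ∠ ≈ 76.20°
|G| = 1 · 203.5 / (101.75 · 4.191) ≈ 0.47721
Gain = 20 log₁₀(0.47721) ≈ -6.43 dB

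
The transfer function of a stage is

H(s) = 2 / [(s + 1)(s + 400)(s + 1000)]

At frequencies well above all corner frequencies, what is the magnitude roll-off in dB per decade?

Each pole contributes −20 dB/decade at high frequency; each zero contributes +20 dB/decade.
Net: 0 zero(s) − 3 pole(s) → -60 dB/decade.

-60 dB/decade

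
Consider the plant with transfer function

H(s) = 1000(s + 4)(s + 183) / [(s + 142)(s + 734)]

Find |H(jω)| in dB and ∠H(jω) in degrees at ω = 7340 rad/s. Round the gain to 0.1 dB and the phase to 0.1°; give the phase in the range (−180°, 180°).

60.0 dB, 5.4°

At s = jω = j7340:
zero (s+4): 4 + j7340 → |·| = √(4²+7340²) = √53875616 ≈ 7340, ∠ = arctan(7340/4) ≈ 89.97°
zero (s+183): 183 + j7340 → |·| = √(183²+7340²) = √53909089 ≈ 7342.3, ∠ = arctan(7340/183) ≈ 88.57°
pole (s+142): 142 + j7340 → |·| = √(142²+7340²) = √53895764 ≈ 7341.4, ∠ = arctan(7340/142) ≈ 88.89°
pole (s+734): 734 + j7340 → |·| = √(734²+7340²) = √54414356 ≈ 7376.6, ∠ = arctan(7340/734) ≈ 84.29°
|H| = 1000 · 5.3892e+07 / 5.4155e+07 ≈ 995.14
Gain = 20 log₁₀(995.14) ≈ 59.96 dB
∠H = 178.54° − 173.18° = 5.36°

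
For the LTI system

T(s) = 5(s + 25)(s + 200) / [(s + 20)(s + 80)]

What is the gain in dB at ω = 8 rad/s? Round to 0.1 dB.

23.6 dB

At s = jω = j8:
zero (s+25): 25 + j8 → |·| = √(25²+8²) = √689 ≈ 26.249, ∠ = arctan(8/25) ≈ 17.74°
zero (s+200): 200 + j8 → |·| = √(200²+8²) = √40064 ≈ 200.16, ∠ = arctan(8/200) ≈ 2.29°
pole (s+20): 20 + j8 → |·| = √(20²+8²) = √464 ≈ 21.541, ∠ = arctan(8/20) ≈ 21.80°
pole (s+80): 80 + j8 → |·| = √(80²+8²) = √6464 ≈ 80.399, ∠ = arctan(8/80) ≈ 5.71°
|T| = 5 · 5254 / 1731.9 ≈ 15.168
Gain = 20 log₁₀(15.168) ≈ 23.62 dB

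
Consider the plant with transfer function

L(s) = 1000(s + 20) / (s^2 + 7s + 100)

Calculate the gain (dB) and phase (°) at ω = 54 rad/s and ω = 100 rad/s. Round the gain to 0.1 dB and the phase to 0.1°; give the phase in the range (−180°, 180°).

At s = jω = j54:
zero (s+20): 20 + j54 → |·| = √(20²+54²) = √3316 ≈ 57.585, ∠ = arctan(54/20) ≈ 69.68°
quadratic: (j54)² + 7·j54 + 100 = -2816 + j378 → |·| ≈ 2841.3, ∠ ≈ 172.35°
|L| = 1000 · 57.585 / 2841.3 ≈ 20.267
Gain = 20 log₁₀(20.267) ≈ 26.14 dB
∠L = 69.68° − 172.35° = -102.67°

At s = jω = j100:
zero (s+20): 20 + j100 → |·| = √(20²+100²) = √10400 ≈ 101.98, ∠ = arctan(100/20) ≈ 78.69°
quadratic: (j100)² + 7·j100 + 100 = -9900 + j700 → |·| ≈ 9924.7, ∠ ≈ 175.96°
|L| = 1000 · 101.98 / 9924.7 ≈ 10.275
Gain = 20 log₁₀(10.275) ≈ 20.24 dB
∠L = 78.69° − 175.96° = -97.27°

ω = 54: 26.1 dB, -102.7°; ω = 100: 20.2 dB, -97.3°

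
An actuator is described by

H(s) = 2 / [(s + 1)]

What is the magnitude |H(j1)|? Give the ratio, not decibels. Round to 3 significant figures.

1.41

At ω = 1 rad/s:
pole (1 + j1·1) = 1 + j1 → |·| ≈ 1.4142, ∠ ≈ 45.00°
|H| = 2 · 1 / (1.4142) ≈ 1.4142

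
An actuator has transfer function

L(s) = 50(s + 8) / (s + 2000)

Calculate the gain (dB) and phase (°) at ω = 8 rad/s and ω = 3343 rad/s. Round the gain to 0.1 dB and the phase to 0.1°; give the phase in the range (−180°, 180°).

At s = jω = j8:
zero (s+8): 8 + j8 → |·| = √(8²+8²) = √128 ≈ 11.314, ∠ = arctan(8/8) ≈ 45.00°
pole (s+2000): 2000 + j8 → |·| = √(2000²+8²) = √4000064 ≈ 2000, ∠ = arctan(8/2000) ≈ 0.23°
|L| = 50 · 11.314 / 2000 ≈ 0.28285
Gain = 20 log₁₀(0.28285) ≈ -10.97 dB
∠L = 45.00° − 0.23° = 44.77°

At s = jω = j3343:
zero (s+8): 8 + j3343 → |·| = √(8²+3343²) = √11175713 ≈ 3343, ∠ = arctan(3343/8) ≈ 89.86°
pole (s+2000): 2000 + j3343 → |·| = √(2000²+3343²) = √15175649 ≈ 3895.6, ∠ = arctan(3343/2000) ≈ 59.11°
|L| = 50 · 3343 / 3895.6 ≈ 42.907
Gain = 20 log₁₀(42.907) ≈ 32.65 dB
∠L = 89.86° − 59.11° = 30.75°

ω = 8: -11.0 dB, 44.8°; ω = 3343: 32.7 dB, 30.8°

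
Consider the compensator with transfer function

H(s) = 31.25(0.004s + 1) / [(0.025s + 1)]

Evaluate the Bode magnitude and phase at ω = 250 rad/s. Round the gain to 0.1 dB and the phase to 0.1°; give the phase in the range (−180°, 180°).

At ω = 250 rad/s:
zero (1 + j250·0.004) = 1 + j1 → |·| ≈ 1.4142, ∠ ≈ 45.00°
pole (1 + j250·0.025) = 1 + j6.25 → |·| ≈ 6.3295, ∠ ≈ 80.91°
|H| = 31.25 · 1.4142 / (6.3295) ≈ 6.9822
Gain = 20 log₁₀(6.9822) ≈ 16.88 dB
∠H = (45.00°) − (80.91°) = -35.91°

16.9 dB, -35.9°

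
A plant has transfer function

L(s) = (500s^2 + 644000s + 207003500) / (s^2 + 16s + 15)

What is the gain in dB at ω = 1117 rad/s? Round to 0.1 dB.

Substitute s = j1117:
Numerator: 500(j1117)^2 + 644000(j1117) + 207003500 = -416841000 + j719348000
Denominator: (j1117)^2 + 16(j1117) + 15 = -1247674 + j17872
|N| = √(416841000² + 719348000²) ≈ 8.314e+08, ∠N ≈ 120.09°
|D| = √(1247674² + 17872²) ≈ 1.2478e+06, ∠D ≈ 179.18°
|L| = 8.314e+08 / 1.2478e+06 ≈ 666.29
Gain = 20 log₁₀(666.29) ≈ 56.47 dB

56.5 dB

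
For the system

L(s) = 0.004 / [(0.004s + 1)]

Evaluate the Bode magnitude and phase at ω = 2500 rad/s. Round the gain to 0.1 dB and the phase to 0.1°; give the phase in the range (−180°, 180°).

At ω = 2500 rad/s:
pole (1 + j2500·0.004) = 1 + j10 → |·| ≈ 10.05, ∠ ≈ 84.29°
|L| = 0.004 · 1 / (10.05) ≈ 0.00039801
Gain = 20 log₁₀(0.00039801) ≈ -68.00 dB
∠L = (0°) − (84.29°) = -84.29°

-68.0 dB, -84.3°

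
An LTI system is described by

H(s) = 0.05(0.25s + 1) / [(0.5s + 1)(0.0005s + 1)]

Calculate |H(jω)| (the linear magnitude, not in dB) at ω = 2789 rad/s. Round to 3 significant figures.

At ω = 2789 rad/s:
zero (1 + j2789·0.25) = 1 + j697.25 → |·| ≈ 697.25, ∠ ≈ 89.92°
pole (1 + j2789·0.5) = 1 + j1394.5 → |·| ≈ 1394.5, ∠ ≈ 89.96°
pole (1 + j2789·0.0005) = 1 + j1.3945 → |·| ≈ 1.716, ∠ ≈ 54.36°
|H| = 0.05 · 697.25 / (1394.5 · 1.716) ≈ 0.014569

0.0146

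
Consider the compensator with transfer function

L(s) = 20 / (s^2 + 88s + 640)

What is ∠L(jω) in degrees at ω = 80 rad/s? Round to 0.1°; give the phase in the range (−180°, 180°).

-129.3°

Substitute s = j80:
Numerator: 20 = 20 + j0
Denominator: (j80)^2 + 88(j80) + 640 = -5760 + j7040
|N| = √(20² + 0²) ≈ 20, ∠N ≈ 0.00°
|D| = √(5760² + 7040²) ≈ 9096.1, ∠D ≈ 129.29°
∠L = 0.00° − 129.29° = -129.29°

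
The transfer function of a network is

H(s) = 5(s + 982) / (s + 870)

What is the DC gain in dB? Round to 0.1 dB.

H(0) = 5·982 / (870) ≈ 5.6437
20 log₁₀(5.6437) ≈ 15.03 dB

15.0 dB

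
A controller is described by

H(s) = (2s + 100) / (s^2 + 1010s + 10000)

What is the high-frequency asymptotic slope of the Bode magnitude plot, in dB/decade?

Each pole contributes −20 dB/decade at high frequency; each zero contributes +20 dB/decade.
Net: 1 zero(s) − 2 pole(s) → -20 dB/decade.

-20 dB/decade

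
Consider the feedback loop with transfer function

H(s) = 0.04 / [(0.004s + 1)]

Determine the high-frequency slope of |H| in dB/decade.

Each pole contributes −20 dB/decade at high frequency; each zero contributes +20 dB/decade.
Net: 0 zero(s) − 1 pole(s) → -20 dB/decade.

-20 dB/decade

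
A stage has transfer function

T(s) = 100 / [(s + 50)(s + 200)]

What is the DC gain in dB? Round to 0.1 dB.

T(0) = 100 / (50·200) = 0.01
20 log₁₀(0.01) ≈ -40.00 dB

-40.0 dB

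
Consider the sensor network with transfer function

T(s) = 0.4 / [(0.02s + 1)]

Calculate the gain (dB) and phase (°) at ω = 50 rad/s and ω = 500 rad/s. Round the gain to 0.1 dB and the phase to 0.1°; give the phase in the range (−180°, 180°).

At ω = 50 rad/s:
pole (1 + j50·0.02) = 1 + j1 → |·| ≈ 1.4142, ∠ ≈ 45.00°
|T| = 0.4 · 1 / (1.4142) ≈ 0.28285
Gain = 20 log₁₀(0.28285) ≈ -10.97 dB
∠T = (0°) − (45.00°) = -45.00°

At ω = 500 rad/s:
pole (1 + j500·0.02) = 1 + j10 → |·| ≈ 10.05, ∠ ≈ 84.29°
|T| = 0.4 · 1 / (10.05) ≈ 0.039801
Gain = 20 log₁₀(0.039801) ≈ -28.00 dB
∠T = (0°) − (84.29°) = -84.29°

ω = 50: -11.0 dB, -45.0°; ω = 500: -28.0 dB, -84.3°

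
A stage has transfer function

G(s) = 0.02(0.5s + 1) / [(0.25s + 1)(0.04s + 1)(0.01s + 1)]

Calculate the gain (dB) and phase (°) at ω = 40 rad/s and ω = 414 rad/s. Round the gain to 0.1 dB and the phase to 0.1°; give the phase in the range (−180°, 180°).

At ω = 40 rad/s:
zero (1 + j40·0.5) = 1 + j20 → |·| ≈ 20.025, ∠ ≈ 87.14°
pole (1 + j40·0.25) = 1 + j10 → |·| ≈ 10.05, ∠ ≈ 84.29°
pole (1 + j40·0.04) = 1 + j1.6 → |·| ≈ 1.8868, ∠ ≈ 57.99°
pole (1 + j40·0.01) = 1 + j0.4 → |·| ≈ 1.077, ∠ ≈ 21.80°
|G| = 0.02 · 20.025 / (10.05 · 1.8868 · 1.077) ≈ 0.019611
Gain = 20 log₁₀(0.019611) ≈ -34.15 dB
∠G = (87.14°) − (84.29° + 57.99° + 21.80°) = -76.94°

At ω = 414 rad/s:
zero (1 + j414·0.5) = 1 + j207 → |·| ≈ 207, ∠ ≈ 89.72°
pole (1 + j414·0.25) = 1 + j103.5 → |·| ≈ 103.5, ∠ ≈ 89.45°
pole (1 + j414·0.04) = 1 + j16.56 → |·| ≈ 16.59, ∠ ≈ 86.54°
pole (1 + j414·0.01) = 1 + j4.14 → |·| ≈ 4.2591, ∠ ≈ 76.42°
|G| = 0.02 · 207 / (103.5 · 16.59 · 4.2591) ≈ 0.0005661
Gain = 20 log₁₀(0.0005661) ≈ -64.94 dB
∠G = (89.72°) − (89.45° + 86.54° + 76.42°) = -162.69°

ω = 40: -34.2 dB, -76.9°; ω = 414: -64.9 dB, -162.7°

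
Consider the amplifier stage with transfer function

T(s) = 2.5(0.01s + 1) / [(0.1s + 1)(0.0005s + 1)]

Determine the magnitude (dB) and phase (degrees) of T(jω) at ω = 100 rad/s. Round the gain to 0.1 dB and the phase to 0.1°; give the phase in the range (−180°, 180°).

-9.1 dB, -42.2°

At ω = 100 rad/s:
zero (1 + j100·0.01) = 1 + j1 → |·| ≈ 1.4142, ∠ ≈ 45.00°
pole (1 + j100·0.1) = 1 + j10 → |·| ≈ 10.05, ∠ ≈ 84.29°
pole (1 + j100·0.0005) = 1 + j0.05 → |·| ≈ 1.0012, ∠ ≈ 2.86°
|T| = 2.5 · 1.4142 / (10.05 · 1.0012) ≈ 0.35137
Gain = 20 log₁₀(0.35137) ≈ -9.08 dB
∠T = (45.00°) − (84.29° + 2.86°) = -42.15°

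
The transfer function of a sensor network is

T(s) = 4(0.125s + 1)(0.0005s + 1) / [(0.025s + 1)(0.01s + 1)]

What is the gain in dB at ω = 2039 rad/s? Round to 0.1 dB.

2.9 dB

At ω = 2039 rad/s:
zero (1 + j2039·0.125) = 1 + j254.875 → |·| ≈ 254.88, ∠ ≈ 89.78°
zero (1 + j2039·0.0005) = 1 + j1.0195 → |·| ≈ 1.4281, ∠ ≈ 45.55°
pole (1 + j2039·0.025) = 1 + j50.975 → |·| ≈ 50.985, ∠ ≈ 88.88°
pole (1 + j2039·0.01) = 1 + j20.39 → |·| ≈ 20.415, ∠ ≈ 87.19°
|T| = 4 · 254.88 · 1.4281 / (50.985 · 20.415) ≈ 1.3988
Gain = 20 log₁₀(1.3988) ≈ 2.92 dB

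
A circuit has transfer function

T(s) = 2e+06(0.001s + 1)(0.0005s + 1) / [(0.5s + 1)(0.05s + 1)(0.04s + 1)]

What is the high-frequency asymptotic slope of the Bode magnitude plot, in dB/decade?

Each pole contributes −20 dB/decade at high frequency; each zero contributes +20 dB/decade.
Net: 2 zero(s) − 3 pole(s) → -20 dB/decade.

-20 dB/decade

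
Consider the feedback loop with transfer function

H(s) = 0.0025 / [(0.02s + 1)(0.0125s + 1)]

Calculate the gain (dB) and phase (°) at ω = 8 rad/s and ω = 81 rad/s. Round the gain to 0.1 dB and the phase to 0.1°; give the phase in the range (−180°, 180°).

ω = 8: -52.2 dB, -14.8°; ω = 81: -60.7 dB, -103.7°

At ω = 8 rad/s:
pole (1 + j8·0.02) = 1 + j0.16 → |·| ≈ 1.0127, ∠ ≈ 9.09°
pole (1 + j8·0.0125) = 1 + j0.1 → |·| ≈ 1.005, ∠ ≈ 5.71°
|H| = 0.0025 · 1 / (1.0127 · 1.005) ≈ 0.0024564
Gain = 20 log₁₀(0.0024564) ≈ -52.19 dB
∠H = (0°) − (9.09° + 5.71°) = -14.80°

At ω = 81 rad/s:
pole (1 + j81·0.02) = 1 + j1.62 → |·| ≈ 1.9038, ∠ ≈ 58.31°
pole (1 + j81·0.0125) = 1 + j1.0125 → |·| ≈ 1.4231, ∠ ≈ 45.36°
|H| = 0.0025 · 1 / (1.9038 · 1.4231) ≈ 0.00092275
Gain = 20 log₁₀(0.00092275) ≈ -60.70 dB
∠H = (0°) − (58.31° + 45.36°) = -103.67°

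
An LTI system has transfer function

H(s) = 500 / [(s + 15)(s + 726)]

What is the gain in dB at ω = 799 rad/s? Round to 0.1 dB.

At s = jω = j799:
pole (s+15): 15 + j799 → |·| = √(15²+799²) = √638626 ≈ 799.14, ∠ = arctan(799/15) ≈ 88.92°
pole (s+726): 726 + j799 → |·| = √(726²+799²) = √1165477 ≈ 1079.6, ∠ = arctan(799/726) ≈ 47.74°
|H| = 500 / 8.6275e+05 ≈ 0.00057954
Gain = 20 log₁₀(0.00057954) ≈ -64.74 dB

-64.7 dB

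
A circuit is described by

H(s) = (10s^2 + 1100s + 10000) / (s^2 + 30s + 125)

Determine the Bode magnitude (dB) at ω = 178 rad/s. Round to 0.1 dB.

21.1 dB

Substitute s = j178:
Numerator: 10(j178)^2 + 1100(j178) + 10000 = -306840 + j195800
Denominator: (j178)^2 + 30(j178) + 125 = -31559 + j5340
|N| = √(306840² + 195800²) ≈ 3.6399e+05, ∠N ≈ 147.46°
|D| = √(31559² + 5340²) ≈ 32008, ∠D ≈ 170.40°
|H| = 3.6399e+05 / 32008 ≈ 11.372
Gain = 20 log₁₀(11.372) ≈ 21.12 dB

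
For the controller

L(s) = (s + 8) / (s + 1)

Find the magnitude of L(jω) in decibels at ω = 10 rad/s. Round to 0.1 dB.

At s = jω = j10:
zero (s+8): 8 + j10 → |·| = √(8²+10²) = √164 ≈ 12.806, ∠ = arctan(10/8) ≈ 51.34°
pole (s+1): 1 + j10 → |·| = √(1²+10²) = √101 ≈ 10.05, ∠ = arctan(10/1) ≈ 84.29°
|L| = 1 · 12.806 / 10.05 ≈ 1.2742
Gain = 20 log₁₀(1.2742) ≈ 2.10 dB

2.1 dB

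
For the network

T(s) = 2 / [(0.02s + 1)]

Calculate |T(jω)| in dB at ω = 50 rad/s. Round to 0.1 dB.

3.0 dB

At ω = 50 rad/s:
pole (1 + j50·0.02) = 1 + j1 → |·| ≈ 1.4142, ∠ ≈ 45.00°
|T| = 2 · 1 / (1.4142) ≈ 1.4142
Gain = 20 log₁₀(1.4142) ≈ 3.01 dB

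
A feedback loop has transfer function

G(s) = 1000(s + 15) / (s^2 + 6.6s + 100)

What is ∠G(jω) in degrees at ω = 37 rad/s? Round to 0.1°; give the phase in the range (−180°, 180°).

-101.2°

At s = jω = j37:
zero (s+15): 15 + j37 → |·| = √(15²+37²) = √1594 ≈ 39.925, ∠ = arctan(37/15) ≈ 67.93°
quadratic: (j37)² + 6.6·j37 + 100 = -1269 + j244.2 → |·| ≈ 1292.3, ∠ ≈ 169.11°
∠G = 67.93° − 169.11° = -101.18°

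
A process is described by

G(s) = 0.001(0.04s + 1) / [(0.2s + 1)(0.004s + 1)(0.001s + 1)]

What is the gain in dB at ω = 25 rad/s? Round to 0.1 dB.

-71.2 dB

At ω = 25 rad/s:
zero (1 + j25·0.04) = 1 + j1 → |·| ≈ 1.4142, ∠ ≈ 45.00°
pole (1 + j25·0.2) = 1 + j5 → |·| ≈ 5.099, ∠ ≈ 78.69°
pole (1 + j25·0.004) = 1 + j0.1 → |·| ≈ 1.005, ∠ ≈ 5.71°
pole (1 + j25·0.001) = 1 + j0.025 → |·| ≈ 1.0003, ∠ ≈ 1.43°
|G| = 0.001 · 1.4142 / (5.099 · 1.005 · 1.0003) ≈ 0.00027589
Gain = 20 log₁₀(0.00027589) ≈ -71.19 dB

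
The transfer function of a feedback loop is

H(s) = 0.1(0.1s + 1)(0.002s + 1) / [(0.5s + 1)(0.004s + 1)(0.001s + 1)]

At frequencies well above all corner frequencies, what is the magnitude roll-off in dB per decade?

-20 dB/decade

Each pole contributes −20 dB/decade at high frequency; each zero contributes +20 dB/decade.
Net: 2 zero(s) − 3 pole(s) → -20 dB/decade.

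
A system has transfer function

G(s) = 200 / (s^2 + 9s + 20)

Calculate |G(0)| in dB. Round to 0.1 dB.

G(0) = 200 / 20 = 10
20 log₁₀(10) ≈ 20.00 dB

20.0 dB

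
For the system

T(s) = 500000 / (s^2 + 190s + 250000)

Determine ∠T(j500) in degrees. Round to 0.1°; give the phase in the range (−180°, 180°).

At s = jω = j500:
quadratic: (j500)² + 190·j500 + 250000 = 0 + j95000 → |·| ≈ 95000, ∠ ≈ 90.00°
∠T = 0.00° − 90.00° = -90.00°

-90.0°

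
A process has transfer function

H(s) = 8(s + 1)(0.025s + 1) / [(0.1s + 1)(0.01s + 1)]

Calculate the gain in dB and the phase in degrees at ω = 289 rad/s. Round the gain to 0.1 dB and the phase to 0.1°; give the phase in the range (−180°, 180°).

At ω = 289 rad/s:
zero (1 + j289·1) = 1 + j289 → |·| ≈ 289, ∠ ≈ 89.80°
zero (1 + j289·0.025) = 1 + j7.225 → |·| ≈ 7.2939, ∠ ≈ 82.12°
pole (1 + j289·0.1) = 1 + j28.9 → |·| ≈ 28.917, ∠ ≈ 88.02°
pole (1 + j289·0.01) = 1 + j2.89 → |·| ≈ 3.0581, ∠ ≈ 70.91°
|H| = 8 · 289 · 7.2939 / (28.917 · 3.0581) ≈ 190.7
Gain = 20 log₁₀(190.7) ≈ 45.61 dB
∠H = (89.80° + 82.12°) − (88.02° + 70.91°) = 12.99°

45.6 dB, 13.0°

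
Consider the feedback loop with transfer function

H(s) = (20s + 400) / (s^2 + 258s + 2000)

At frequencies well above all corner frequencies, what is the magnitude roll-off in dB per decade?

-20 dB/decade

Each pole contributes −20 dB/decade at high frequency; each zero contributes +20 dB/decade.
Net: 1 zero(s) − 2 pole(s) → -20 dB/decade.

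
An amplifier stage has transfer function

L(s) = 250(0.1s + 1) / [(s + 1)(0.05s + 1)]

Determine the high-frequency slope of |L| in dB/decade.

-20 dB/decade

Each pole contributes −20 dB/decade at high frequency; each zero contributes +20 dB/decade.
Net: 1 zero(s) − 2 pole(s) → -20 dB/decade.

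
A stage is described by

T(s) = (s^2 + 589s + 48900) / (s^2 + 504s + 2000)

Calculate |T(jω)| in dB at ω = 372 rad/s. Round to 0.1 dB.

0.2 dB

Substitute s = j372:
Numerator: (j372)^2 + 589(j372) + 48900 = -89484 + j219108
Denominator: (j372)^2 + 504(j372) + 2000 = -136384 + j187488
|N| = √(89484² + 219108²) ≈ 2.3668e+05, ∠N ≈ 112.22°
|D| = √(136384² + 187488²) ≈ 2.3185e+05, ∠D ≈ 126.03°
|T| = 2.3668e+05 / 2.3185e+05 ≈ 1.0208
Gain = 20 log₁₀(1.0208) ≈ 0.18 dB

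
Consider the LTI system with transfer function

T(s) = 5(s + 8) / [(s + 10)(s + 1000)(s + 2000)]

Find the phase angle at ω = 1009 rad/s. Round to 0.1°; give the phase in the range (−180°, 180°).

-71.9°

At s = jω = j1009:
zero (s+8): 8 + j1009 → |·| = √(8²+1009²) = √1018145 ≈ 1009, ∠ = arctan(1009/8) ≈ 89.55°
pole (s+10): 10 + j1009 → |·| = √(10²+1009²) = √1018181 ≈ 1009, ∠ = arctan(1009/10) ≈ 89.43°
pole (s+1000): 1000 + j1009 → |·| = √(1000²+1009²) = √2018081 ≈ 1420.6, ∠ = arctan(1009/1000) ≈ 45.26°
pole (s+2000): 2000 + j1009 → |·| = √(2000²+1009²) = √5018081 ≈ 2240.1, ∠ = arctan(1009/2000) ≈ 26.77°
∠T = 89.55° − 161.46° = -71.91°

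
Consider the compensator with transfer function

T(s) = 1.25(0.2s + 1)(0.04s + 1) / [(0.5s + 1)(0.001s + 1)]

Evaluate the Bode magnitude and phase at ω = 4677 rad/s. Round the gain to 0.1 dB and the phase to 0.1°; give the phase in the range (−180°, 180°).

At ω = 4677 rad/s:
zero (1 + j4677·0.2) = 1 + j935.4 → |·| ≈ 935.4, ∠ ≈ 89.94°
zero (1 + j4677·0.04) = 1 + j187.08 → |·| ≈ 187.08, ∠ ≈ 89.69°
pole (1 + j4677·0.5) = 1 + j2338.5 → |·| ≈ 2338.5, ∠ ≈ 89.98°
pole (1 + j4677·0.001) = 1 + j4.677 → |·| ≈ 4.7827, ∠ ≈ 77.93°
|T| = 1.25 · 935.4 · 187.08 / (2338.5 · 4.7827) ≈ 19.558
Gain = 20 log₁₀(19.558) ≈ 25.83 dB
∠T = (89.94° + 89.69°) − (89.98° + 77.93°) = 11.72°

25.8 dB, 11.7°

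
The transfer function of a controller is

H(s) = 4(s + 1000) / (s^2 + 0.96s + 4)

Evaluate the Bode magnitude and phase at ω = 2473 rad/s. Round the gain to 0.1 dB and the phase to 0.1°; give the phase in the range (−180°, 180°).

At s = jω = j2473:
zero (s+1000): 1000 + j2473 → |·| = √(1000²+2473²) = √7115729 ≈ 2667.5, ∠ = arctan(2473/1000) ≈ 67.98°
quadratic: (j2473)² + 0.96·j2473 + 4 = -6115725 + j2374.08 → |·| ≈ 6.1157e+06, ∠ ≈ 179.98°
|H| = 4 · 2667.5 / 6.1157e+06 ≈ 0.0017447
Gain = 20 log₁₀(0.0017447) ≈ -55.17 dB
∠H = 67.98° − 179.98° = -112.00°

-55.2 dB, -112.0°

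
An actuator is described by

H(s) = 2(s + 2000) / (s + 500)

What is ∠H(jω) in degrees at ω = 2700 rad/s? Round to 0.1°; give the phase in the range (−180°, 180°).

At s = jω = j2700:
zero (s+2000): 2000 + j2700 → |·| = √(2000²+2700²) = √11290000 ≈ 3360.1, ∠ = arctan(2700/2000) ≈ 53.47°
pole (s+500): 500 + j2700 → |·| = √(500²+2700²) = √7540000 ≈ 2745.9, ∠ = arctan(2700/500) ≈ 79.51°
∠H = 53.47° − 79.51° = -26.04°

-26.0°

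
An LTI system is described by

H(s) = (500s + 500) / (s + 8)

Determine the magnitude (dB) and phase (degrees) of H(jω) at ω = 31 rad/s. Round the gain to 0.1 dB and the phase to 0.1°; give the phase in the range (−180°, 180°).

Substitute s = j31:
Numerator: 500(j31) + 500 = 500 + j15500
Denominator: (j31) + 8 = 8 + j31
|N| = √(500² + 15500²) ≈ 15508, ∠N ≈ 88.15°
|D| = √(8² + 31²) ≈ 32.016, ∠D ≈ 75.53°
|H| = 15508 / 32.016 ≈ 484.38
Gain = 20 log₁₀(484.38) ≈ 53.70 dB
∠H = 88.15° − 75.53° = 12.62°

53.7 dB, 12.6°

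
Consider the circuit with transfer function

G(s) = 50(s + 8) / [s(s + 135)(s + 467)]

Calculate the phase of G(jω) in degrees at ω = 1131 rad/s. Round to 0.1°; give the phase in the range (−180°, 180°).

At s = jω = j1131:
zero (s+8): 8 + j1131 → |·| = √(8²+1131²) = √1279225 ≈ 1131, ∠ = arctan(1131/8) ≈ 89.59°
pole (s+135): 135 + j1131 → |·| = √(135²+1131²) = √1297386 ≈ 1139, ∠ = arctan(1131/135) ≈ 83.19°
pole (s+467): 467 + j1131 → |·| = √(467²+1131²) = √1497250 ≈ 1223.6, ∠ = arctan(1131/467) ≈ 67.56°
pole at origin: |s| = 1131, ∠ = 90.00° (in denominator)
∠G = 89.59° − 240.75° = -151.16°

-151.2°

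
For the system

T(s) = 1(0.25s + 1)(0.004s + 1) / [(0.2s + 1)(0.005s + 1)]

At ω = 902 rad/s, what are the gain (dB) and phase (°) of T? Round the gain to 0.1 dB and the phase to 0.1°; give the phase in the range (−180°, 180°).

0.1 dB, -2.9°

At ω = 902 rad/s:
zero (1 + j902·0.25) = 1 + j225.5 → |·| ≈ 225.5, ∠ ≈ 89.75°
zero (1 + j902·0.004) = 1 + j3.608 → |·| ≈ 3.744, ∠ ≈ 74.51°
pole (1 + j902·0.2) = 1 + j180.4 → |·| ≈ 180.4, ∠ ≈ 89.68°
pole (1 + j902·0.005) = 1 + j4.51 → |·| ≈ 4.6195, ∠ ≈ 77.50°
|T| = 1 · 225.5 · 3.744 / (180.4 · 4.6195) ≈ 1.0131
Gain = 20 log₁₀(1.0131) ≈ 0.11 dB
∠T = (89.75° + 74.51°) − (89.68° + 77.50°) = -2.92°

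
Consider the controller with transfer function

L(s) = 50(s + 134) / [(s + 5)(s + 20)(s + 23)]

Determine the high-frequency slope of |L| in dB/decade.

Each pole contributes −20 dB/decade at high frequency; each zero contributes +20 dB/decade.
Net: 1 zero(s) − 3 pole(s) → -40 dB/decade.

-40 dB/decade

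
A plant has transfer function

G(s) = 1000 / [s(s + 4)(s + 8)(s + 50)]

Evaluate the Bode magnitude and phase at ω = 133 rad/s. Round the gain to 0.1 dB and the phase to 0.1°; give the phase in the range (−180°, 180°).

At s = jω = j133:
pole (s+4): 4 + j133 → |·| = √(4²+133²) = √17705 ≈ 133.06, ∠ = arctan(133/4) ≈ 88.28°
pole (s+8): 8 + j133 → |·| = √(8²+133²) = √17753 ≈ 133.24, ∠ = arctan(133/8) ≈ 86.56°
pole (s+50): 50 + j133 → |·| = √(50²+133²) = √20189 ≈ 142.09, ∠ = arctan(133/50) ≈ 69.40°
pole at origin: |s| = 133, ∠ = 90.00° (in denominator)
|G| = 1000 / 3.3504e+08 ≈ 2.9847e-06
Gain = 20 log₁₀(2.9847e-06) ≈ -110.50 dB
∠G = 0.00° − 334.24° = -334.24° ≡ 25.76° (principal value)

-110.5 dB, 25.8°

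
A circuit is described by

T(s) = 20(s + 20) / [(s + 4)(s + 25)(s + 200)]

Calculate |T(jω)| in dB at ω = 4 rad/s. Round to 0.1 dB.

-36.9 dB

At s = jω = j4:
zero (s+20): 20 + j4 → |·| = √(20²+4²) = √416 ≈ 20.396, ∠ = arctan(4/20) ≈ 11.31°
pole (s+4): 4 + j4 → |·| = √(4²+4²) = √32 ≈ 5.6569, ∠ = arctan(4/4) ≈ 45.00°
pole (s+25): 25 + j4 → |·| = √(25²+4²) = √641 ≈ 25.318, ∠ = arctan(4/25) ≈ 9.09°
pole (s+200): 200 + j4 → |·| = √(200²+4²) = √40016 ≈ 200.04, ∠ = arctan(4/200) ≈ 1.15°
|T| = 20 · 20.396 / 28650 ≈ 0.014238
Gain = 20 log₁₀(0.014238) ≈ -36.93 dB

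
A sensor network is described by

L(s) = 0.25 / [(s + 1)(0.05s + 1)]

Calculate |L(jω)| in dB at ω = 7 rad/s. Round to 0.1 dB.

At ω = 7 rad/s:
pole (1 + j7·1) = 1 + j7 → |·| ≈ 7.0711, ∠ ≈ 81.87°
pole (1 + j7·0.05) = 1 + j0.35 → |·| ≈ 1.0595, ∠ ≈ 19.29°
|L| = 0.25 · 1 / (7.0711 · 1.0595) ≈ 0.03337
Gain = 20 log₁₀(0.03337) ≈ -29.53 dB

-29.5 dB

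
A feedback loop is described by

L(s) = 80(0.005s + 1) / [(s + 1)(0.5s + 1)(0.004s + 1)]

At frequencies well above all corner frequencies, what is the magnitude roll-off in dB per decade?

-40 dB/decade

Each pole contributes −20 dB/decade at high frequency; each zero contributes +20 dB/decade.
Net: 1 zero(s) − 3 pole(s) → -40 dB/decade.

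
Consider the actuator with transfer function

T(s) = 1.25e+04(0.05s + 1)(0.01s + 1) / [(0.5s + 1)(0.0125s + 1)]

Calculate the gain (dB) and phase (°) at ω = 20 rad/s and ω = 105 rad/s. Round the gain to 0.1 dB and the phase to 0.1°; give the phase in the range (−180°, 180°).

At ω = 20 rad/s:
zero (1 + j20·0.05) = 1 + j1 → |·| ≈ 1.4142, ∠ ≈ 45.00°
zero (1 + j20·0.01) = 1 + j0.2 → |·| ≈ 1.0198, ∠ ≈ 11.31°
pole (1 + j20·0.5) = 1 + j10 → |·| ≈ 10.05, ∠ ≈ 84.29°
pole (1 + j20·0.0125) = 1 + j0.25 → |·| ≈ 1.0308, ∠ ≈ 14.04°
|T| = 1.25e+04 · 1.4142 · 1.0198 / (10.05 · 1.0308) ≈ 1740.2
Gain = 20 log₁₀(1740.2) ≈ 64.81 dB
∠T = (45.00° + 11.31°) − (84.29° + 14.04°) = -42.02°

At ω = 105 rad/s:
zero (1 + j105·0.05) = 1 + j5.25 → |·| ≈ 5.3444, ∠ ≈ 79.22°
zero (1 + j105·0.01) = 1 + j1.05 → |·| ≈ 1.45, ∠ ≈ 46.40°
pole (1 + j105·0.5) = 1 + j52.5 → |·| ≈ 52.51, ∠ ≈ 88.91°
pole (1 + j105·0.0125) = 1 + j1.3125 → |·| ≈ 1.65, ∠ ≈ 52.70°
|T| = 1.25e+04 · 5.3444 · 1.45 / (52.51 · 1.65) ≈ 1118
Gain = 20 log₁₀(1118) ≈ 60.97 dB
∠T = (79.22° + 46.40°) − (88.91° + 52.70°) = -15.99°

ω = 20: 64.8 dB, -42.0°; ω = 105: 61.0 dB, -16.0°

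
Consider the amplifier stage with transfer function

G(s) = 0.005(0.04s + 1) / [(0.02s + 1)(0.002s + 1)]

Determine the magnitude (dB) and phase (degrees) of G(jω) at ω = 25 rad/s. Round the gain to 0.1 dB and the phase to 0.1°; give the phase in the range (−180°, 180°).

-44.0 dB, 15.6°

At ω = 25 rad/s:
zero (1 + j25·0.04) = 1 + j1 → |·| ≈ 1.4142, ∠ ≈ 45.00°
pole (1 + j25·0.02) = 1 + j0.5 → |·| ≈ 1.118, ∠ ≈ 26.57°
pole (1 + j25·0.002) = 1 + j0.05 → |·| ≈ 1.0012, ∠ ≈ 2.86°
|G| = 0.005 · 1.4142 / (1.118 · 1.0012) ≈ 0.0063171
Gain = 20 log₁₀(0.0063171) ≈ -43.99 dB
∠G = (45.00°) − (26.57° + 2.86°) = 15.57°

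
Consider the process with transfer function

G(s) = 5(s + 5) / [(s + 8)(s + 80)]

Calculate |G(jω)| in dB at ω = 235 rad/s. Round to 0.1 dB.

At s = jω = j235:
zero (s+5): 5 + j235 → |·| = √(5²+235²) = √55250 ≈ 235.05, ∠ = arctan(235/5) ≈ 88.78°
pole (s+8): 8 + j235 → |·| = √(8²+235²) = √55289 ≈ 235.14, ∠ = arctan(235/8) ≈ 88.05°
pole (s+80): 80 + j235 → |·| = √(80²+235²) = √61625 ≈ 248.24, ∠ = arctan(235/80) ≈ 71.20°
|G| = 5 · 235.05 / 58371 ≈ 0.020134
Gain = 20 log₁₀(0.020134) ≈ -33.92 dB

-33.9 dB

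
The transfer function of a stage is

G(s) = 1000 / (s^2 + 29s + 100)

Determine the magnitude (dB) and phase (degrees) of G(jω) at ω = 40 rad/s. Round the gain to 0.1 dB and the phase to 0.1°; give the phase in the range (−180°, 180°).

-5.6 dB, -142.3°

Substitute s = j40:
Numerator: 1000 = 1000 + j0
Denominator: (j40)^2 + 29(j40) + 100 = -1500 + j1160
|N| = √(1000² + 0²) ≈ 1000, ∠N ≈ 0.00°
|D| = √(1500² + 1160²) ≈ 1896.2, ∠D ≈ 142.28°
|G| = 1000 / 1896.2 ≈ 0.52737
Gain = 20 log₁₀(0.52737) ≈ -5.56 dB
∠G = 0.00° − 142.28° = -142.28°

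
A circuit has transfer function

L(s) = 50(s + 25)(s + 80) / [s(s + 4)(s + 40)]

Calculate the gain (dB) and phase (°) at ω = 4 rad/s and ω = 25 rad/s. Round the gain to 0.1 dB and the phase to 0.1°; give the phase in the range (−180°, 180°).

At s = jω = j4:
zero (s+25): 25 + j4 → |·| = √(25²+4²) = √641 ≈ 25.318, ∠ = arctan(4/25) ≈ 9.09°
zero (s+80): 80 + j4 → |·| = √(80²+4²) = √6416 ≈ 80.1, ∠ = arctan(4/80) ≈ 2.86°
pole (s+4): 4 + j4 → |·| = √(4²+4²) = √32 ≈ 5.6569, ∠ = arctan(4/4) ≈ 45.00°
pole (s+40): 40 + j4 → |·| = √(40²+4²) = √1616 ≈ 40.2, ∠ = arctan(4/40) ≈ 5.71°
pole at origin: |s| = 4, ∠ = 90.00° (in denominator)
|L| = 50 · 2028 / 909.63 ≈ 111.47
Gain = 20 log₁₀(111.47) ≈ 40.94 dB
∠L = 11.95° − 140.71° = -128.76°

At s = jω = j25:
zero (s+25): 25 + j25 → |·| = √(25²+25²) = √1250 ≈ 35.355, ∠ = arctan(25/25) ≈ 45.00°
zero (s+80): 80 + j25 → |·| = √(80²+25²) = √7025 ≈ 83.815, ∠ = arctan(25/80) ≈ 17.35°
pole (s+4): 4 + j25 → |·| = √(4²+25²) = √641 ≈ 25.318, ∠ = arctan(25/4) ≈ 80.91°
pole (s+40): 40 + j25 → |·| = √(40²+25²) = √2225 ≈ 47.17, ∠ = arctan(25/40) ≈ 32.01°
pole at origin: |s| = 25, ∠ = 90.00° (in denominator)
|L| = 50 · 2963.3 / 29856 ≈ 4.9627
Gain = 20 log₁₀(4.9627) ≈ 13.91 dB
∠L = 62.35° − 202.92° = -140.57°

ω = 4: 40.9 dB, -128.8°; ω = 25: 13.9 dB, -140.6°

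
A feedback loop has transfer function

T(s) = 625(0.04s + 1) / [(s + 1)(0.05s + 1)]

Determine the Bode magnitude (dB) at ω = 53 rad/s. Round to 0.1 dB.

19.8 dB

At ω = 53 rad/s:
zero (1 + j53·0.04) = 1 + j2.12 → |·| ≈ 2.344, ∠ ≈ 64.75°
pole (1 + j53·1) = 1 + j53 → |·| ≈ 53.009, ∠ ≈ 88.92°
pole (1 + j53·0.05) = 1 + j2.65 → |·| ≈ 2.8324, ∠ ≈ 69.33°
|T| = 625 · 2.344 / (53.009 · 2.8324) ≈ 9.7574
Gain = 20 log₁₀(9.7574) ≈ 19.79 dB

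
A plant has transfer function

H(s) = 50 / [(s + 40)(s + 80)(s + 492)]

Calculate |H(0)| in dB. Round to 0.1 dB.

-90.0 dB

H(0) = 50 / (40·80·492) ≈ 3.1758e-05
20 log₁₀(3.1758e-05) ≈ -89.96 dB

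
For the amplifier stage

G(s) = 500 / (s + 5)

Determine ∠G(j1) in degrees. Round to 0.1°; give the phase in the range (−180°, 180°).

Substitute s = j1:
Numerator: 500 = 500 + j0
Denominator: (j1) + 5 = 5 + j1
|N| = √(500² + 0²) ≈ 500, ∠N ≈ 0.00°
|D| = √(5² + 1²) ≈ 5.099, ∠D ≈ 11.31°
∠G = 0.00° − 11.31° = -11.31°

-11.3°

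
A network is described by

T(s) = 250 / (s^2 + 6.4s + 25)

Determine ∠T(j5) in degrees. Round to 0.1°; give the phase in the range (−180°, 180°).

At s = jω = j5:
quadratic: (j5)² + 6.4·j5 + 25 = 0 + j32 → |·| ≈ 32, ∠ ≈ 90.00°
∠T = 0.00° − 90.00° = -90.00°

-90.0°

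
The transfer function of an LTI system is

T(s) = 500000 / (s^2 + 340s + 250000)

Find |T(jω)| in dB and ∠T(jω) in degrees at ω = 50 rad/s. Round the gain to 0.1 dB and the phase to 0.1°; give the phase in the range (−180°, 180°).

At s = jω = j50:
quadratic: (j50)² + 340·j50 + 250000 = 247500 + j17000 → |·| ≈ 2.4808e+05, ∠ ≈ 3.93°
|T| = 500000 / 2.4808e+05 ≈ 2.0155
Gain = 20 log₁₀(2.0155) ≈ 6.09 dB
∠T = 0.00° − 3.93° = -3.93°

6.1 dB, -3.9°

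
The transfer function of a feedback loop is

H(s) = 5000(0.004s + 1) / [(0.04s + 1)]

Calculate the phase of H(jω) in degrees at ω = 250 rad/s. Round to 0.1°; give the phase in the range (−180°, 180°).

At ω = 250 rad/s:
zero (1 + j250·0.004) = 1 + j1 → |·| ≈ 1.4142, ∠ ≈ 45.00°
pole (1 + j250·0.04) = 1 + j10 → |·| ≈ 10.05, ∠ ≈ 84.29°
∠H = (45.00°) − (84.29°) = -39.29°

-39.3°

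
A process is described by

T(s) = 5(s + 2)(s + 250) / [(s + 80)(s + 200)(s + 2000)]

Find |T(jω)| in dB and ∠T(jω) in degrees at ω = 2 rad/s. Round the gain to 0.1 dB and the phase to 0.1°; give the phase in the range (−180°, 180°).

At s = jω = j2:
zero (s+2): 2 + j2 → |·| = √(2²+2²) = √8 ≈ 2.8284, ∠ = arctan(2/2) ≈ 45.00°
zero (s+250): 250 + j2 → |·| = √(250²+2²) = √62504 ≈ 250.01, ∠ = arctan(2/250) ≈ 0.46°
pole (s+80): 80 + j2 → |·| = √(80²+2²) = √6404 ≈ 80.025, ∠ = arctan(2/80) ≈ 1.43°
pole (s+200): 200 + j2 → |·| = √(200²+2²) = √40004 ≈ 200.01, ∠ = arctan(2/200) ≈ 0.57°
pole (s+2000): 2000 + j2 → |·| = √(2000²+2²) = √4000004 ≈ 2000, ∠ = arctan(2/2000) ≈ 0.06°
|T| = 5 · 707.13 / 3.2012e+07 ≈ 0.00011045
Gain = 20 log₁₀(0.00011045) ≈ -79.14 dB
∠T = 45.46° − 2.06° = 43.40°

-79.1 dB, 43.4°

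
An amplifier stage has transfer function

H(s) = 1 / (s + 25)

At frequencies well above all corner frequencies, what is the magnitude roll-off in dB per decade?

-20 dB/decade

Each pole contributes −20 dB/decade at high frequency; each zero contributes +20 dB/decade.
Net: 0 zero(s) − 1 pole(s) → -20 dB/decade.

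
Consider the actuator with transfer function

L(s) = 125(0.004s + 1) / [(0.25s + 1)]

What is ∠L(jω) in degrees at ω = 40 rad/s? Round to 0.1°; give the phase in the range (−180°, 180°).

-75.2°

At ω = 40 rad/s:
zero (1 + j40·0.004) = 1 + j0.16 → |·| ≈ 1.0127, ∠ ≈ 9.09°
pole (1 + j40·0.25) = 1 + j10 → |·| ≈ 10.05, ∠ ≈ 84.29°
∠L = (9.09°) − (84.29°) = -75.20°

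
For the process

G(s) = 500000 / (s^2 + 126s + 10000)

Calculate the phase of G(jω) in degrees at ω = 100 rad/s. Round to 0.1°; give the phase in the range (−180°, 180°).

At s = jω = j100:
quadratic: (j100)² + 126·j100 + 10000 = 0 + j12600 → |·| ≈ 12600, ∠ ≈ 90.00°
∠G = 0.00° − 90.00° = -90.00°

-90.0°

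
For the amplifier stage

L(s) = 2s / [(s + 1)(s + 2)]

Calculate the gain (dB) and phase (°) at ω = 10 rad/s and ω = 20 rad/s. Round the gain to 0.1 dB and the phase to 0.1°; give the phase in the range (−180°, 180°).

At s = jω = j10:
zero at origin: s = j10 → |·| = 10, ∠ = 90.00°
pole (s+1): 1 + j10 → |·| = √(1²+10²) = √101 ≈ 10.05, ∠ = arctan(10/1) ≈ 84.29°
pole (s+2): 2 + j10 → |·| = √(2²+10²) = √104 ≈ 10.198, ∠ = arctan(10/2) ≈ 78.69°
|L| = 2 · 10 / 102.49 ≈ 0.19514
Gain = 20 log₁₀(0.19514) ≈ -14.19 dB
∠L = 90.00° − 162.98° = -72.98°

At s = jω = j20:
zero at origin: s = j20 → |·| = 20, ∠ = 90.00°
pole (s+1): 1 + j20 → |·| = √(1²+20²) = √401 ≈ 20.025, ∠ = arctan(20/1) ≈ 87.14°
pole (s+2): 2 + j20 → |·| = √(2²+20²) = √404 ≈ 20.1, ∠ = arctan(20/2) ≈ 84.29°
|L| = 2 · 20 / 402.5 ≈ 0.099379
Gain = 20 log₁₀(0.099379) ≈ -20.05 dB
∠L = 90.00° − 171.43° = -81.43°

ω = 10: -14.2 dB, -73.0°; ω = 20: -20.1 dB, -81.4°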